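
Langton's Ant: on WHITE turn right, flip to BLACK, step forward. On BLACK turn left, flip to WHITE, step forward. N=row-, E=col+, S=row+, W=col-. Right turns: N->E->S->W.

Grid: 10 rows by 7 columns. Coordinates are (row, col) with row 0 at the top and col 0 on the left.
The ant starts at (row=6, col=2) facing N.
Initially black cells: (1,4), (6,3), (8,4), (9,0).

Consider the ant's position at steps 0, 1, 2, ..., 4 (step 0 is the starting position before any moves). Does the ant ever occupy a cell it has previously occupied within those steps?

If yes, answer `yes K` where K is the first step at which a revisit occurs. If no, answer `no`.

Answer: no

Derivation:
Step 1: on WHITE (6,2): turn R to E, flip to black, move to (6,3). |black|=5 — new cell
Step 2: on BLACK (6,3): turn L to N, flip to white, move to (5,3). |black|=4 — new cell
Step 3: on WHITE (5,3): turn R to E, flip to black, move to (5,4). |black|=5 — new cell
Step 4: on WHITE (5,4): turn R to S, flip to black, move to (6,4). |black|=6 — new cell
No revisit within 4 steps.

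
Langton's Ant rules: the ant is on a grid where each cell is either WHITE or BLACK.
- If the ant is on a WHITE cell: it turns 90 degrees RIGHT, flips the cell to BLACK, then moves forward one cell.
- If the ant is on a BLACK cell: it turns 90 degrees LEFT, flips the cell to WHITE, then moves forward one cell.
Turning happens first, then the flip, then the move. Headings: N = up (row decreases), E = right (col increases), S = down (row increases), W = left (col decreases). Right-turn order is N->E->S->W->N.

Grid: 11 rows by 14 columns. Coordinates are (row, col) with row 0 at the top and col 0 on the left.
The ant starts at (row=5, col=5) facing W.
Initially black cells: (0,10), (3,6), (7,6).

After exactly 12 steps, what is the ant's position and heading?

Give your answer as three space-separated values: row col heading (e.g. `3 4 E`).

Answer: 7 7 E

Derivation:
Step 1: on WHITE (5,5): turn R to N, flip to black, move to (4,5). |black|=4
Step 2: on WHITE (4,5): turn R to E, flip to black, move to (4,6). |black|=5
Step 3: on WHITE (4,6): turn R to S, flip to black, move to (5,6). |black|=6
Step 4: on WHITE (5,6): turn R to W, flip to black, move to (5,5). |black|=7
Step 5: on BLACK (5,5): turn L to S, flip to white, move to (6,5). |black|=6
Step 6: on WHITE (6,5): turn R to W, flip to black, move to (6,4). |black|=7
Step 7: on WHITE (6,4): turn R to N, flip to black, move to (5,4). |black|=8
Step 8: on WHITE (5,4): turn R to E, flip to black, move to (5,5). |black|=9
Step 9: on WHITE (5,5): turn R to S, flip to black, move to (6,5). |black|=10
Step 10: on BLACK (6,5): turn L to E, flip to white, move to (6,6). |black|=9
Step 11: on WHITE (6,6): turn R to S, flip to black, move to (7,6). |black|=10
Step 12: on BLACK (7,6): turn L to E, flip to white, move to (7,7). |black|=9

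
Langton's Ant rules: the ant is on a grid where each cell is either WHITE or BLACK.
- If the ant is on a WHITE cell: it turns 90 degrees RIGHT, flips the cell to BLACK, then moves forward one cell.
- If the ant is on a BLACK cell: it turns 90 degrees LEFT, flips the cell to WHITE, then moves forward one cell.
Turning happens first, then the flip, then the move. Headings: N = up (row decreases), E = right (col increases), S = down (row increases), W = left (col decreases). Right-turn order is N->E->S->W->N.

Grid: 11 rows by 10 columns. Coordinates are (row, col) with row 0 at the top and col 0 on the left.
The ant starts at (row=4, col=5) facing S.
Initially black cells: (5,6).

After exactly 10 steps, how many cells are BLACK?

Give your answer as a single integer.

Answer: 7

Derivation:
Step 1: on WHITE (4,5): turn R to W, flip to black, move to (4,4). |black|=2
Step 2: on WHITE (4,4): turn R to N, flip to black, move to (3,4). |black|=3
Step 3: on WHITE (3,4): turn R to E, flip to black, move to (3,5). |black|=4
Step 4: on WHITE (3,5): turn R to S, flip to black, move to (4,5). |black|=5
Step 5: on BLACK (4,5): turn L to E, flip to white, move to (4,6). |black|=4
Step 6: on WHITE (4,6): turn R to S, flip to black, move to (5,6). |black|=5
Step 7: on BLACK (5,6): turn L to E, flip to white, move to (5,7). |black|=4
Step 8: on WHITE (5,7): turn R to S, flip to black, move to (6,7). |black|=5
Step 9: on WHITE (6,7): turn R to W, flip to black, move to (6,6). |black|=6
Step 10: on WHITE (6,6): turn R to N, flip to black, move to (5,6). |black|=7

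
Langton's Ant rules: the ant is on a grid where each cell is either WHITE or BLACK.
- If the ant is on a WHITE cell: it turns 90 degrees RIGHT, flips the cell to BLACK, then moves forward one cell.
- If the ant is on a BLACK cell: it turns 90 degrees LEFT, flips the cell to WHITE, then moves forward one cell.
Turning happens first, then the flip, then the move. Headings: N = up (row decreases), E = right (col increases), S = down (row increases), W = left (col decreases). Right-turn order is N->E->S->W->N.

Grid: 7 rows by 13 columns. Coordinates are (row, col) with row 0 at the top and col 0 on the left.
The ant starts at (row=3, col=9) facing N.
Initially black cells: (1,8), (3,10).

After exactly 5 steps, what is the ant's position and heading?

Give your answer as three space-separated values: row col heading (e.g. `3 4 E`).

Step 1: on WHITE (3,9): turn R to E, flip to black, move to (3,10). |black|=3
Step 2: on BLACK (3,10): turn L to N, flip to white, move to (2,10). |black|=2
Step 3: on WHITE (2,10): turn R to E, flip to black, move to (2,11). |black|=3
Step 4: on WHITE (2,11): turn R to S, flip to black, move to (3,11). |black|=4
Step 5: on WHITE (3,11): turn R to W, flip to black, move to (3,10). |black|=5

Answer: 3 10 W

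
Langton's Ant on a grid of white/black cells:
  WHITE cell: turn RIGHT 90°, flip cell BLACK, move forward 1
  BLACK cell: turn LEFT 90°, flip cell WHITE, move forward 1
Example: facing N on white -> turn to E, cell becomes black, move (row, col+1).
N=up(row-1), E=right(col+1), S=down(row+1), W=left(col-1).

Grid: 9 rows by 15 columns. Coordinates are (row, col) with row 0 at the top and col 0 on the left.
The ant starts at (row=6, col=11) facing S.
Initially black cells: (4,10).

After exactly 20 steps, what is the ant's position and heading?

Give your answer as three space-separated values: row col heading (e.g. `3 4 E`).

Step 1: on WHITE (6,11): turn R to W, flip to black, move to (6,10). |black|=2
Step 2: on WHITE (6,10): turn R to N, flip to black, move to (5,10). |black|=3
Step 3: on WHITE (5,10): turn R to E, flip to black, move to (5,11). |black|=4
Step 4: on WHITE (5,11): turn R to S, flip to black, move to (6,11). |black|=5
Step 5: on BLACK (6,11): turn L to E, flip to white, move to (6,12). |black|=4
Step 6: on WHITE (6,12): turn R to S, flip to black, move to (7,12). |black|=5
Step 7: on WHITE (7,12): turn R to W, flip to black, move to (7,11). |black|=6
Step 8: on WHITE (7,11): turn R to N, flip to black, move to (6,11). |black|=7
Step 9: on WHITE (6,11): turn R to E, flip to black, move to (6,12). |black|=8
Step 10: on BLACK (6,12): turn L to N, flip to white, move to (5,12). |black|=7
Step 11: on WHITE (5,12): turn R to E, flip to black, move to (5,13). |black|=8
Step 12: on WHITE (5,13): turn R to S, flip to black, move to (6,13). |black|=9
Step 13: on WHITE (6,13): turn R to W, flip to black, move to (6,12). |black|=10
Step 14: on WHITE (6,12): turn R to N, flip to black, move to (5,12). |black|=11
Step 15: on BLACK (5,12): turn L to W, flip to white, move to (5,11). |black|=10
Step 16: on BLACK (5,11): turn L to S, flip to white, move to (6,11). |black|=9
Step 17: on BLACK (6,11): turn L to E, flip to white, move to (6,12). |black|=8
Step 18: on BLACK (6,12): turn L to N, flip to white, move to (5,12). |black|=7
Step 19: on WHITE (5,12): turn R to E, flip to black, move to (5,13). |black|=8
Step 20: on BLACK (5,13): turn L to N, flip to white, move to (4,13). |black|=7

Answer: 4 13 N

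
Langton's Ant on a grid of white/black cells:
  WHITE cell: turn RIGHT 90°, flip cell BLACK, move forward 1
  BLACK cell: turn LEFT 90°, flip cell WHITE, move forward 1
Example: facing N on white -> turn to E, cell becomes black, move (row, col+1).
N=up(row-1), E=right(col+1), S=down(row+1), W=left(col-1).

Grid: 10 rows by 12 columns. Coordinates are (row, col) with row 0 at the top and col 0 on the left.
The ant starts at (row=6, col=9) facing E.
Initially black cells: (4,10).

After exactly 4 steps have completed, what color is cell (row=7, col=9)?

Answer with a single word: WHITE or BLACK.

Answer: BLACK

Derivation:
Step 1: on WHITE (6,9): turn R to S, flip to black, move to (7,9). |black|=2
Step 2: on WHITE (7,9): turn R to W, flip to black, move to (7,8). |black|=3
Step 3: on WHITE (7,8): turn R to N, flip to black, move to (6,8). |black|=4
Step 4: on WHITE (6,8): turn R to E, flip to black, move to (6,9). |black|=5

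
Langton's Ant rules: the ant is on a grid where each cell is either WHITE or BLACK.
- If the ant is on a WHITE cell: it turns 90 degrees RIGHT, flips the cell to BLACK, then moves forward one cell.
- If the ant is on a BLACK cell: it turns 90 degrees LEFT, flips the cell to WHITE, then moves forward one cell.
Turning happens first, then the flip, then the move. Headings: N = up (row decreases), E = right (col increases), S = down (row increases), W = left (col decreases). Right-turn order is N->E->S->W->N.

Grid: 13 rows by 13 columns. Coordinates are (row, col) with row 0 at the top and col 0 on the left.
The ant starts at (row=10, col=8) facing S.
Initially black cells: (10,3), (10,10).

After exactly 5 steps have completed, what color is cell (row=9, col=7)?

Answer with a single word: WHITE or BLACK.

Answer: BLACK

Derivation:
Step 1: on WHITE (10,8): turn R to W, flip to black, move to (10,7). |black|=3
Step 2: on WHITE (10,7): turn R to N, flip to black, move to (9,7). |black|=4
Step 3: on WHITE (9,7): turn R to E, flip to black, move to (9,8). |black|=5
Step 4: on WHITE (9,8): turn R to S, flip to black, move to (10,8). |black|=6
Step 5: on BLACK (10,8): turn L to E, flip to white, move to (10,9). |black|=5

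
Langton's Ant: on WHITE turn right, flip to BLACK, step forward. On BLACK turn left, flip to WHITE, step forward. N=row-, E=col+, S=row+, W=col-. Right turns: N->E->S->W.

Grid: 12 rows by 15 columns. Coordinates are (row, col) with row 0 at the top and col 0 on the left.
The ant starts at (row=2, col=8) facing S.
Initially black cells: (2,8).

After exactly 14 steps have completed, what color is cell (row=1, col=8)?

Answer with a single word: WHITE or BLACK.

Step 1: on BLACK (2,8): turn L to E, flip to white, move to (2,9). |black|=0
Step 2: on WHITE (2,9): turn R to S, flip to black, move to (3,9). |black|=1
Step 3: on WHITE (3,9): turn R to W, flip to black, move to (3,8). |black|=2
Step 4: on WHITE (3,8): turn R to N, flip to black, move to (2,8). |black|=3
Step 5: on WHITE (2,8): turn R to E, flip to black, move to (2,9). |black|=4
Step 6: on BLACK (2,9): turn L to N, flip to white, move to (1,9). |black|=3
Step 7: on WHITE (1,9): turn R to E, flip to black, move to (1,10). |black|=4
Step 8: on WHITE (1,10): turn R to S, flip to black, move to (2,10). |black|=5
Step 9: on WHITE (2,10): turn R to W, flip to black, move to (2,9). |black|=6
Step 10: on WHITE (2,9): turn R to N, flip to black, move to (1,9). |black|=7
Step 11: on BLACK (1,9): turn L to W, flip to white, move to (1,8). |black|=6
Step 12: on WHITE (1,8): turn R to N, flip to black, move to (0,8). |black|=7
Step 13: on WHITE (0,8): turn R to E, flip to black, move to (0,9). |black|=8
Step 14: on WHITE (0,9): turn R to S, flip to black, move to (1,9). |black|=9

Answer: BLACK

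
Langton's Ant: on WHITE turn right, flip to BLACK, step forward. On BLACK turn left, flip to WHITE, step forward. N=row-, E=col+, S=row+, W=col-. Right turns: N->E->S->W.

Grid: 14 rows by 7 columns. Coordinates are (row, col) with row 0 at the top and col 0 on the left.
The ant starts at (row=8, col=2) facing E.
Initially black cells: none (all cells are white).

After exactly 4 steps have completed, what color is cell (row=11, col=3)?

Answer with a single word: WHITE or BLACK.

Step 1: on WHITE (8,2): turn R to S, flip to black, move to (9,2). |black|=1
Step 2: on WHITE (9,2): turn R to W, flip to black, move to (9,1). |black|=2
Step 3: on WHITE (9,1): turn R to N, flip to black, move to (8,1). |black|=3
Step 4: on WHITE (8,1): turn R to E, flip to black, move to (8,2). |black|=4

Answer: WHITE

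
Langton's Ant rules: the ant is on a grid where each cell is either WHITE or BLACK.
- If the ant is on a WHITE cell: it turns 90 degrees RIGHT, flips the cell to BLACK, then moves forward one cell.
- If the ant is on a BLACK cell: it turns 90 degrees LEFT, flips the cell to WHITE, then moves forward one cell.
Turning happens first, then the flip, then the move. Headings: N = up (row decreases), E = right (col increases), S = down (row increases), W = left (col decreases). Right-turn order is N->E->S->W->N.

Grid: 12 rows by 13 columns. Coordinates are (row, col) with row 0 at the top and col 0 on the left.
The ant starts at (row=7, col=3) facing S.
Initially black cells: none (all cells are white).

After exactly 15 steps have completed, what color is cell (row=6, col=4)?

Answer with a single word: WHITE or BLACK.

Step 1: on WHITE (7,3): turn R to W, flip to black, move to (7,2). |black|=1
Step 2: on WHITE (7,2): turn R to N, flip to black, move to (6,2). |black|=2
Step 3: on WHITE (6,2): turn R to E, flip to black, move to (6,3). |black|=3
Step 4: on WHITE (6,3): turn R to S, flip to black, move to (7,3). |black|=4
Step 5: on BLACK (7,3): turn L to E, flip to white, move to (7,4). |black|=3
Step 6: on WHITE (7,4): turn R to S, flip to black, move to (8,4). |black|=4
Step 7: on WHITE (8,4): turn R to W, flip to black, move to (8,3). |black|=5
Step 8: on WHITE (8,3): turn R to N, flip to black, move to (7,3). |black|=6
Step 9: on WHITE (7,3): turn R to E, flip to black, move to (7,4). |black|=7
Step 10: on BLACK (7,4): turn L to N, flip to white, move to (6,4). |black|=6
Step 11: on WHITE (6,4): turn R to E, flip to black, move to (6,5). |black|=7
Step 12: on WHITE (6,5): turn R to S, flip to black, move to (7,5). |black|=8
Step 13: on WHITE (7,5): turn R to W, flip to black, move to (7,4). |black|=9
Step 14: on WHITE (7,4): turn R to N, flip to black, move to (6,4). |black|=10
Step 15: on BLACK (6,4): turn L to W, flip to white, move to (6,3). |black|=9

Answer: WHITE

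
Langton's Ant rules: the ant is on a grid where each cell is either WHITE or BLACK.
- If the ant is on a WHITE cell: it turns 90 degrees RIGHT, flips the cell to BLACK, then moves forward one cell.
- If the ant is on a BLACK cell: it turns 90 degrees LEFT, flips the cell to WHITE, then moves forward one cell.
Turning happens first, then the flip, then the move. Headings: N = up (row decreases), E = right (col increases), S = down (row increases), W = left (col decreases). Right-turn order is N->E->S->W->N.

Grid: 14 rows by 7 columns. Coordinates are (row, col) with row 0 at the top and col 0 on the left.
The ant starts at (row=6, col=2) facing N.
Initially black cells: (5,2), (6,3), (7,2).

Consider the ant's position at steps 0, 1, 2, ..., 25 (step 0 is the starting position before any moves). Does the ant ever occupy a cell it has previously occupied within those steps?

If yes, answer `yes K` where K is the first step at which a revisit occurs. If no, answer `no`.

Answer: yes 5

Derivation:
Step 1: on WHITE (6,2): turn R to E, flip to black, move to (6,3). |black|=4 — new cell
Step 2: on BLACK (6,3): turn L to N, flip to white, move to (5,3). |black|=3 — new cell
Step 3: on WHITE (5,3): turn R to E, flip to black, move to (5,4). |black|=4 — new cell
Step 4: on WHITE (5,4): turn R to S, flip to black, move to (6,4). |black|=5 — new cell
Step 5: on WHITE (6,4): turn R to W, flip to black, move to (6,3). |black|=6 — REVISIT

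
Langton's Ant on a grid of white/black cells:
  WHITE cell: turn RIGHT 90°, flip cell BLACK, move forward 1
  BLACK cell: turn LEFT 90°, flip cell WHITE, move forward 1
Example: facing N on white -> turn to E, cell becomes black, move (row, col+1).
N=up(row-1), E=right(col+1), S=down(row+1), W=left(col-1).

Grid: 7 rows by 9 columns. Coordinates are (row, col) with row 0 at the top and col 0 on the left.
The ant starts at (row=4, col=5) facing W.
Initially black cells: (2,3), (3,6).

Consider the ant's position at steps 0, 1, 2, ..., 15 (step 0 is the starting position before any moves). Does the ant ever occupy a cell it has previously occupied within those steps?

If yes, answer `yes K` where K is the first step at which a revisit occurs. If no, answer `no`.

Step 1: on WHITE (4,5): turn R to N, flip to black, move to (3,5). |black|=3 — new cell
Step 2: on WHITE (3,5): turn R to E, flip to black, move to (3,6). |black|=4 — new cell
Step 3: on BLACK (3,6): turn L to N, flip to white, move to (2,6). |black|=3 — new cell
Step 4: on WHITE (2,6): turn R to E, flip to black, move to (2,7). |black|=4 — new cell
Step 5: on WHITE (2,7): turn R to S, flip to black, move to (3,7). |black|=5 — new cell
Step 6: on WHITE (3,7): turn R to W, flip to black, move to (3,6). |black|=6 — REVISIT

Answer: yes 6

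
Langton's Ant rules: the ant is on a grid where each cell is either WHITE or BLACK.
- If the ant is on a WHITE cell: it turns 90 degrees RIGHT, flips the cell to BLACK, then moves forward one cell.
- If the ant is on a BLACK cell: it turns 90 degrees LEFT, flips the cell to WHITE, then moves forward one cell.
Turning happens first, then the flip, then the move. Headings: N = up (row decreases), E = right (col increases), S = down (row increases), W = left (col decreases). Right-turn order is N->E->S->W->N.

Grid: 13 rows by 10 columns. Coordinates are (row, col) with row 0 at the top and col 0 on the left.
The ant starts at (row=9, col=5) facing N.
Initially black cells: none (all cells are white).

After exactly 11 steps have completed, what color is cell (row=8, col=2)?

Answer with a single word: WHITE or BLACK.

Answer: WHITE

Derivation:
Step 1: on WHITE (9,5): turn R to E, flip to black, move to (9,6). |black|=1
Step 2: on WHITE (9,6): turn R to S, flip to black, move to (10,6). |black|=2
Step 3: on WHITE (10,6): turn R to W, flip to black, move to (10,5). |black|=3
Step 4: on WHITE (10,5): turn R to N, flip to black, move to (9,5). |black|=4
Step 5: on BLACK (9,5): turn L to W, flip to white, move to (9,4). |black|=3
Step 6: on WHITE (9,4): turn R to N, flip to black, move to (8,4). |black|=4
Step 7: on WHITE (8,4): turn R to E, flip to black, move to (8,5). |black|=5
Step 8: on WHITE (8,5): turn R to S, flip to black, move to (9,5). |black|=6
Step 9: on WHITE (9,5): turn R to W, flip to black, move to (9,4). |black|=7
Step 10: on BLACK (9,4): turn L to S, flip to white, move to (10,4). |black|=6
Step 11: on WHITE (10,4): turn R to W, flip to black, move to (10,3). |black|=7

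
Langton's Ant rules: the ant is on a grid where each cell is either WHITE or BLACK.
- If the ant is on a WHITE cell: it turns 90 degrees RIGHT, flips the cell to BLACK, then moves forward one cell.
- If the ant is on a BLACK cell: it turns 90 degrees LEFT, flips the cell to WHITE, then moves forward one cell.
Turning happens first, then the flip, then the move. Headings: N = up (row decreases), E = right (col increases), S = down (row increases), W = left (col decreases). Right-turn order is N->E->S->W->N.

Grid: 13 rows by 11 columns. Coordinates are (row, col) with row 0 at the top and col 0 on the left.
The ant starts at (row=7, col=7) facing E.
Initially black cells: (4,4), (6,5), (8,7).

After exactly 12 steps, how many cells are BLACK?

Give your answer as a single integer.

Answer: 9

Derivation:
Step 1: on WHITE (7,7): turn R to S, flip to black, move to (8,7). |black|=4
Step 2: on BLACK (8,7): turn L to E, flip to white, move to (8,8). |black|=3
Step 3: on WHITE (8,8): turn R to S, flip to black, move to (9,8). |black|=4
Step 4: on WHITE (9,8): turn R to W, flip to black, move to (9,7). |black|=5
Step 5: on WHITE (9,7): turn R to N, flip to black, move to (8,7). |black|=6
Step 6: on WHITE (8,7): turn R to E, flip to black, move to (8,8). |black|=7
Step 7: on BLACK (8,8): turn L to N, flip to white, move to (7,8). |black|=6
Step 8: on WHITE (7,8): turn R to E, flip to black, move to (7,9). |black|=7
Step 9: on WHITE (7,9): turn R to S, flip to black, move to (8,9). |black|=8
Step 10: on WHITE (8,9): turn R to W, flip to black, move to (8,8). |black|=9
Step 11: on WHITE (8,8): turn R to N, flip to black, move to (7,8). |black|=10
Step 12: on BLACK (7,8): turn L to W, flip to white, move to (7,7). |black|=9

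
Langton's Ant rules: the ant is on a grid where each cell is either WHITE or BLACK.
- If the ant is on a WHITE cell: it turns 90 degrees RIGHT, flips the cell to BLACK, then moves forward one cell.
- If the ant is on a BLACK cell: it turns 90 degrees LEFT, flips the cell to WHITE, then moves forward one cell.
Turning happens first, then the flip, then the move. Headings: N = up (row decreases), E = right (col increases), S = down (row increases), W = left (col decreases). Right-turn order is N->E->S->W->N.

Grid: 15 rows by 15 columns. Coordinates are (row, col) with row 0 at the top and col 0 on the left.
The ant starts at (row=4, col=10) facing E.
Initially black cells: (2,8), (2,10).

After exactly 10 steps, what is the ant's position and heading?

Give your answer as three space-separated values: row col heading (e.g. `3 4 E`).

Step 1: on WHITE (4,10): turn R to S, flip to black, move to (5,10). |black|=3
Step 2: on WHITE (5,10): turn R to W, flip to black, move to (5,9). |black|=4
Step 3: on WHITE (5,9): turn R to N, flip to black, move to (4,9). |black|=5
Step 4: on WHITE (4,9): turn R to E, flip to black, move to (4,10). |black|=6
Step 5: on BLACK (4,10): turn L to N, flip to white, move to (3,10). |black|=5
Step 6: on WHITE (3,10): turn R to E, flip to black, move to (3,11). |black|=6
Step 7: on WHITE (3,11): turn R to S, flip to black, move to (4,11). |black|=7
Step 8: on WHITE (4,11): turn R to W, flip to black, move to (4,10). |black|=8
Step 9: on WHITE (4,10): turn R to N, flip to black, move to (3,10). |black|=9
Step 10: on BLACK (3,10): turn L to W, flip to white, move to (3,9). |black|=8

Answer: 3 9 W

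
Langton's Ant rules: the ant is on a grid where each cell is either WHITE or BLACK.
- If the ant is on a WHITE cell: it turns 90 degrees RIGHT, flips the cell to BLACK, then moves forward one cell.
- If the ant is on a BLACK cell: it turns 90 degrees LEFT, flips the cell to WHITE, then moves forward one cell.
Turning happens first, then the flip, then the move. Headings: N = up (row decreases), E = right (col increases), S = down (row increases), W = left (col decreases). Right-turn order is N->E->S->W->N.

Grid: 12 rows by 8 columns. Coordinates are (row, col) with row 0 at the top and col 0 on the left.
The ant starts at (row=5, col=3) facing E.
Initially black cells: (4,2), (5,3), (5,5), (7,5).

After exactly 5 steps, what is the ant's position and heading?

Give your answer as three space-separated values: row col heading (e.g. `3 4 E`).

Step 1: on BLACK (5,3): turn L to N, flip to white, move to (4,3). |black|=3
Step 2: on WHITE (4,3): turn R to E, flip to black, move to (4,4). |black|=4
Step 3: on WHITE (4,4): turn R to S, flip to black, move to (5,4). |black|=5
Step 4: on WHITE (5,4): turn R to W, flip to black, move to (5,3). |black|=6
Step 5: on WHITE (5,3): turn R to N, flip to black, move to (4,3). |black|=7

Answer: 4 3 N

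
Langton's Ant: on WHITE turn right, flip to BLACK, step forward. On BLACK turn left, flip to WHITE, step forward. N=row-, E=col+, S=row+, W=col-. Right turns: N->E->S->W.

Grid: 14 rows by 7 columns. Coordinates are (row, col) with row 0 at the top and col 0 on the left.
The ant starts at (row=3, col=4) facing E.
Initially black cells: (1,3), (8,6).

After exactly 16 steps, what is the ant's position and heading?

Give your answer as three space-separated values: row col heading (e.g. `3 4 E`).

Answer: 1 2 W

Derivation:
Step 1: on WHITE (3,4): turn R to S, flip to black, move to (4,4). |black|=3
Step 2: on WHITE (4,4): turn R to W, flip to black, move to (4,3). |black|=4
Step 3: on WHITE (4,3): turn R to N, flip to black, move to (3,3). |black|=5
Step 4: on WHITE (3,3): turn R to E, flip to black, move to (3,4). |black|=6
Step 5: on BLACK (3,4): turn L to N, flip to white, move to (2,4). |black|=5
Step 6: on WHITE (2,4): turn R to E, flip to black, move to (2,5). |black|=6
Step 7: on WHITE (2,5): turn R to S, flip to black, move to (3,5). |black|=7
Step 8: on WHITE (3,5): turn R to W, flip to black, move to (3,4). |black|=8
Step 9: on WHITE (3,4): turn R to N, flip to black, move to (2,4). |black|=9
Step 10: on BLACK (2,4): turn L to W, flip to white, move to (2,3). |black|=8
Step 11: on WHITE (2,3): turn R to N, flip to black, move to (1,3). |black|=9
Step 12: on BLACK (1,3): turn L to W, flip to white, move to (1,2). |black|=8
Step 13: on WHITE (1,2): turn R to N, flip to black, move to (0,2). |black|=9
Step 14: on WHITE (0,2): turn R to E, flip to black, move to (0,3). |black|=10
Step 15: on WHITE (0,3): turn R to S, flip to black, move to (1,3). |black|=11
Step 16: on WHITE (1,3): turn R to W, flip to black, move to (1,2). |black|=12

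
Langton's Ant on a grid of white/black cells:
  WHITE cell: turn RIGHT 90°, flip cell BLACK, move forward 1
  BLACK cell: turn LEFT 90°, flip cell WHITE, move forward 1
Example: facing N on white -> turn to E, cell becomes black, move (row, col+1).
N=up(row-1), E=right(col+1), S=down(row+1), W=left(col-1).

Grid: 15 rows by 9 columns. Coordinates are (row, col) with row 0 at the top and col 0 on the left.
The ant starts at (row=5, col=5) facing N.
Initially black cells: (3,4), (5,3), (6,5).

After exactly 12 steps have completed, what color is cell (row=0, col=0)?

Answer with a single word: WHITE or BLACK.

Step 1: on WHITE (5,5): turn R to E, flip to black, move to (5,6). |black|=4
Step 2: on WHITE (5,6): turn R to S, flip to black, move to (6,6). |black|=5
Step 3: on WHITE (6,6): turn R to W, flip to black, move to (6,5). |black|=6
Step 4: on BLACK (6,5): turn L to S, flip to white, move to (7,5). |black|=5
Step 5: on WHITE (7,5): turn R to W, flip to black, move to (7,4). |black|=6
Step 6: on WHITE (7,4): turn R to N, flip to black, move to (6,4). |black|=7
Step 7: on WHITE (6,4): turn R to E, flip to black, move to (6,5). |black|=8
Step 8: on WHITE (6,5): turn R to S, flip to black, move to (7,5). |black|=9
Step 9: on BLACK (7,5): turn L to E, flip to white, move to (7,6). |black|=8
Step 10: on WHITE (7,6): turn R to S, flip to black, move to (8,6). |black|=9
Step 11: on WHITE (8,6): turn R to W, flip to black, move to (8,5). |black|=10
Step 12: on WHITE (8,5): turn R to N, flip to black, move to (7,5). |black|=11

Answer: WHITE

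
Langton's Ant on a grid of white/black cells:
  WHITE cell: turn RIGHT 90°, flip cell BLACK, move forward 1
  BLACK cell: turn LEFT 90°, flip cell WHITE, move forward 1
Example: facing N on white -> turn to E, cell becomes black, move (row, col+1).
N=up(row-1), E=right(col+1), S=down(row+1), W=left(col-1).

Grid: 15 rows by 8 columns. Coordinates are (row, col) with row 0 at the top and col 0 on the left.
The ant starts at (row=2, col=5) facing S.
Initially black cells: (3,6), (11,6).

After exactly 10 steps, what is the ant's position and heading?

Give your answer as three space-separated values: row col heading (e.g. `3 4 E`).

Answer: 3 6 N

Derivation:
Step 1: on WHITE (2,5): turn R to W, flip to black, move to (2,4). |black|=3
Step 2: on WHITE (2,4): turn R to N, flip to black, move to (1,4). |black|=4
Step 3: on WHITE (1,4): turn R to E, flip to black, move to (1,5). |black|=5
Step 4: on WHITE (1,5): turn R to S, flip to black, move to (2,5). |black|=6
Step 5: on BLACK (2,5): turn L to E, flip to white, move to (2,6). |black|=5
Step 6: on WHITE (2,6): turn R to S, flip to black, move to (3,6). |black|=6
Step 7: on BLACK (3,6): turn L to E, flip to white, move to (3,7). |black|=5
Step 8: on WHITE (3,7): turn R to S, flip to black, move to (4,7). |black|=6
Step 9: on WHITE (4,7): turn R to W, flip to black, move to (4,6). |black|=7
Step 10: on WHITE (4,6): turn R to N, flip to black, move to (3,6). |black|=8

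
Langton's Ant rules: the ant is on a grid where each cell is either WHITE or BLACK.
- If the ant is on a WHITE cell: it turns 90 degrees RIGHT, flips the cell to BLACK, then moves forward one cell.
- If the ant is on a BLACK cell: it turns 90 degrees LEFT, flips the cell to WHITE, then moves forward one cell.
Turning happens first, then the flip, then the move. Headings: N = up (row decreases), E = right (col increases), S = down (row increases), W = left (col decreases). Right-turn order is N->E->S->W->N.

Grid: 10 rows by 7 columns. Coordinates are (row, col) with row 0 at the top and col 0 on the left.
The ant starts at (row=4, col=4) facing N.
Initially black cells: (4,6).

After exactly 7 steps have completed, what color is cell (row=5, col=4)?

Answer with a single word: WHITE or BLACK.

Step 1: on WHITE (4,4): turn R to E, flip to black, move to (4,5). |black|=2
Step 2: on WHITE (4,5): turn R to S, flip to black, move to (5,5). |black|=3
Step 3: on WHITE (5,5): turn R to W, flip to black, move to (5,4). |black|=4
Step 4: on WHITE (5,4): turn R to N, flip to black, move to (4,4). |black|=5
Step 5: on BLACK (4,4): turn L to W, flip to white, move to (4,3). |black|=4
Step 6: on WHITE (4,3): turn R to N, flip to black, move to (3,3). |black|=5
Step 7: on WHITE (3,3): turn R to E, flip to black, move to (3,4). |black|=6

Answer: BLACK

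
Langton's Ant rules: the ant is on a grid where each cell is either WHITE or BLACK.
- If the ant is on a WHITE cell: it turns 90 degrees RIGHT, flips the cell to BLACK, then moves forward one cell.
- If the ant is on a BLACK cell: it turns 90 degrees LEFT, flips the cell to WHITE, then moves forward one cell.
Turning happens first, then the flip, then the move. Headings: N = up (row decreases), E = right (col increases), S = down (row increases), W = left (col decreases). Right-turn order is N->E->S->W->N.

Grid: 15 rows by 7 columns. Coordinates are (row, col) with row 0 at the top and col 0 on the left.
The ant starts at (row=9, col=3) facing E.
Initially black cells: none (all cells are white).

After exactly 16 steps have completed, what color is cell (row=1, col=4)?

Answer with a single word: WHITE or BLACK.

Answer: WHITE

Derivation:
Step 1: on WHITE (9,3): turn R to S, flip to black, move to (10,3). |black|=1
Step 2: on WHITE (10,3): turn R to W, flip to black, move to (10,2). |black|=2
Step 3: on WHITE (10,2): turn R to N, flip to black, move to (9,2). |black|=3
Step 4: on WHITE (9,2): turn R to E, flip to black, move to (9,3). |black|=4
Step 5: on BLACK (9,3): turn L to N, flip to white, move to (8,3). |black|=3
Step 6: on WHITE (8,3): turn R to E, flip to black, move to (8,4). |black|=4
Step 7: on WHITE (8,4): turn R to S, flip to black, move to (9,4). |black|=5
Step 8: on WHITE (9,4): turn R to W, flip to black, move to (9,3). |black|=6
Step 9: on WHITE (9,3): turn R to N, flip to black, move to (8,3). |black|=7
Step 10: on BLACK (8,3): turn L to W, flip to white, move to (8,2). |black|=6
Step 11: on WHITE (8,2): turn R to N, flip to black, move to (7,2). |black|=7
Step 12: on WHITE (7,2): turn R to E, flip to black, move to (7,3). |black|=8
Step 13: on WHITE (7,3): turn R to S, flip to black, move to (8,3). |black|=9
Step 14: on WHITE (8,3): turn R to W, flip to black, move to (8,2). |black|=10
Step 15: on BLACK (8,2): turn L to S, flip to white, move to (9,2). |black|=9
Step 16: on BLACK (9,2): turn L to E, flip to white, move to (9,3). |black|=8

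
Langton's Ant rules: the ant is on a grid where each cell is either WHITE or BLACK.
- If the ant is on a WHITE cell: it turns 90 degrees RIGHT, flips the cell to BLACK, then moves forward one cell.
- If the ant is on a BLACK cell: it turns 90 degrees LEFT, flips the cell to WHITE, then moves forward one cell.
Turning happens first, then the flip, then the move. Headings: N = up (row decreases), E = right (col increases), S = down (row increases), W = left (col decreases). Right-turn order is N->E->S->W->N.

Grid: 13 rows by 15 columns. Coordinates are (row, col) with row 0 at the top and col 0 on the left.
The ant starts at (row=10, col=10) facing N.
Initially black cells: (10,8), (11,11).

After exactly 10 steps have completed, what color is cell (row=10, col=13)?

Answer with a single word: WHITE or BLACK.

Answer: BLACK

Derivation:
Step 1: on WHITE (10,10): turn R to E, flip to black, move to (10,11). |black|=3
Step 2: on WHITE (10,11): turn R to S, flip to black, move to (11,11). |black|=4
Step 3: on BLACK (11,11): turn L to E, flip to white, move to (11,12). |black|=3
Step 4: on WHITE (11,12): turn R to S, flip to black, move to (12,12). |black|=4
Step 5: on WHITE (12,12): turn R to W, flip to black, move to (12,11). |black|=5
Step 6: on WHITE (12,11): turn R to N, flip to black, move to (11,11). |black|=6
Step 7: on WHITE (11,11): turn R to E, flip to black, move to (11,12). |black|=7
Step 8: on BLACK (11,12): turn L to N, flip to white, move to (10,12). |black|=6
Step 9: on WHITE (10,12): turn R to E, flip to black, move to (10,13). |black|=7
Step 10: on WHITE (10,13): turn R to S, flip to black, move to (11,13). |black|=8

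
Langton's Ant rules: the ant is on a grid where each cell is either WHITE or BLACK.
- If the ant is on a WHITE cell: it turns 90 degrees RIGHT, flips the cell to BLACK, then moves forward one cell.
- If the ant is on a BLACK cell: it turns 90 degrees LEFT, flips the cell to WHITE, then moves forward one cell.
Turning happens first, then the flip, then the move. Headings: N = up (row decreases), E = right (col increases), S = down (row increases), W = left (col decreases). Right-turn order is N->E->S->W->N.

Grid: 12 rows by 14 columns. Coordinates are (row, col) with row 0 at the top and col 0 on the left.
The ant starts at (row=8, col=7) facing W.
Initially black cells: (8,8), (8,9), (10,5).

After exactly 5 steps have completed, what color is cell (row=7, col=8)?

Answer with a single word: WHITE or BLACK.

Step 1: on WHITE (8,7): turn R to N, flip to black, move to (7,7). |black|=4
Step 2: on WHITE (7,7): turn R to E, flip to black, move to (7,8). |black|=5
Step 3: on WHITE (7,8): turn R to S, flip to black, move to (8,8). |black|=6
Step 4: on BLACK (8,8): turn L to E, flip to white, move to (8,9). |black|=5
Step 5: on BLACK (8,9): turn L to N, flip to white, move to (7,9). |black|=4

Answer: BLACK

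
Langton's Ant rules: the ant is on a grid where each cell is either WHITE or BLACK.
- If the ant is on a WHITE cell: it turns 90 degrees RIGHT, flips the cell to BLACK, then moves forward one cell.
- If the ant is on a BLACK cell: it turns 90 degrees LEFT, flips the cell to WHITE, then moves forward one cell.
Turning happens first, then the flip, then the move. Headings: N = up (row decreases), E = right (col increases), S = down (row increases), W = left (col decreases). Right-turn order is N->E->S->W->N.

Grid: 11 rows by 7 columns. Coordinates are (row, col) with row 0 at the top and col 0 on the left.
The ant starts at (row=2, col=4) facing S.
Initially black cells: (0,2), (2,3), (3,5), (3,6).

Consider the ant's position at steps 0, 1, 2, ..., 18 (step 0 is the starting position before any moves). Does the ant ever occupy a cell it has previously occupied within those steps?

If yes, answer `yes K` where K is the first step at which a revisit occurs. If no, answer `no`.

Answer: yes 5

Derivation:
Step 1: on WHITE (2,4): turn R to W, flip to black, move to (2,3). |black|=5 — new cell
Step 2: on BLACK (2,3): turn L to S, flip to white, move to (3,3). |black|=4 — new cell
Step 3: on WHITE (3,3): turn R to W, flip to black, move to (3,2). |black|=5 — new cell
Step 4: on WHITE (3,2): turn R to N, flip to black, move to (2,2). |black|=6 — new cell
Step 5: on WHITE (2,2): turn R to E, flip to black, move to (2,3). |black|=7 — REVISIT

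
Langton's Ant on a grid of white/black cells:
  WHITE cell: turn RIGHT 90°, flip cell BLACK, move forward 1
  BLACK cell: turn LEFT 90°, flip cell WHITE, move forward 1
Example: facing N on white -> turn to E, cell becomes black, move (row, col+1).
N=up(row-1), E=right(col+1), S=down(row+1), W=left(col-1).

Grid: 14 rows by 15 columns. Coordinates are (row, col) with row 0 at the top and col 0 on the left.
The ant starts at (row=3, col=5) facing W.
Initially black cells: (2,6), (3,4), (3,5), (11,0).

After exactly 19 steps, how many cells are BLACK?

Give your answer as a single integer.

Answer: 7

Derivation:
Step 1: on BLACK (3,5): turn L to S, flip to white, move to (4,5). |black|=3
Step 2: on WHITE (4,5): turn R to W, flip to black, move to (4,4). |black|=4
Step 3: on WHITE (4,4): turn R to N, flip to black, move to (3,4). |black|=5
Step 4: on BLACK (3,4): turn L to W, flip to white, move to (3,3). |black|=4
Step 5: on WHITE (3,3): turn R to N, flip to black, move to (2,3). |black|=5
Step 6: on WHITE (2,3): turn R to E, flip to black, move to (2,4). |black|=6
Step 7: on WHITE (2,4): turn R to S, flip to black, move to (3,4). |black|=7
Step 8: on WHITE (3,4): turn R to W, flip to black, move to (3,3). |black|=8
Step 9: on BLACK (3,3): turn L to S, flip to white, move to (4,3). |black|=7
Step 10: on WHITE (4,3): turn R to W, flip to black, move to (4,2). |black|=8
Step 11: on WHITE (4,2): turn R to N, flip to black, move to (3,2). |black|=9
Step 12: on WHITE (3,2): turn R to E, flip to black, move to (3,3). |black|=10
Step 13: on WHITE (3,3): turn R to S, flip to black, move to (4,3). |black|=11
Step 14: on BLACK (4,3): turn L to E, flip to white, move to (4,4). |black|=10
Step 15: on BLACK (4,4): turn L to N, flip to white, move to (3,4). |black|=9
Step 16: on BLACK (3,4): turn L to W, flip to white, move to (3,3). |black|=8
Step 17: on BLACK (3,3): turn L to S, flip to white, move to (4,3). |black|=7
Step 18: on WHITE (4,3): turn R to W, flip to black, move to (4,2). |black|=8
Step 19: on BLACK (4,2): turn L to S, flip to white, move to (5,2). |black|=7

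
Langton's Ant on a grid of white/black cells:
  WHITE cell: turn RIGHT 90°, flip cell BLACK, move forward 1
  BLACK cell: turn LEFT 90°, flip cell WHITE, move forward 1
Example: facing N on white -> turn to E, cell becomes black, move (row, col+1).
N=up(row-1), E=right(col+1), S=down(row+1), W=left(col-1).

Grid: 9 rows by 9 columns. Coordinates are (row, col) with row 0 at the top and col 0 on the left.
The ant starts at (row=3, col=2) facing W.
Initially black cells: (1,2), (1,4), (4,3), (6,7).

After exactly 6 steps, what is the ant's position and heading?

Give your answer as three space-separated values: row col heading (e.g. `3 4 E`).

Answer: 4 1 W

Derivation:
Step 1: on WHITE (3,2): turn R to N, flip to black, move to (2,2). |black|=5
Step 2: on WHITE (2,2): turn R to E, flip to black, move to (2,3). |black|=6
Step 3: on WHITE (2,3): turn R to S, flip to black, move to (3,3). |black|=7
Step 4: on WHITE (3,3): turn R to W, flip to black, move to (3,2). |black|=8
Step 5: on BLACK (3,2): turn L to S, flip to white, move to (4,2). |black|=7
Step 6: on WHITE (4,2): turn R to W, flip to black, move to (4,1). |black|=8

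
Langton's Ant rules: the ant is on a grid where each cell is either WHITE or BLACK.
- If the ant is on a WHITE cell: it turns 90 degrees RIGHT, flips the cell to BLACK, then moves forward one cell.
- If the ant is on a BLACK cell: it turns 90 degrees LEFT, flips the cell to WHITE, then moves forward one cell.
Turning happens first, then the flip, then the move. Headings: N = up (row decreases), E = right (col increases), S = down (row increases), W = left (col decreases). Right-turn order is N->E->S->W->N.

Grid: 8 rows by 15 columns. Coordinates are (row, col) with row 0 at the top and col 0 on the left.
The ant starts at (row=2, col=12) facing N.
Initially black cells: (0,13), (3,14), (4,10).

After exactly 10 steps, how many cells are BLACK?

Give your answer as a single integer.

Answer: 9

Derivation:
Step 1: on WHITE (2,12): turn R to E, flip to black, move to (2,13). |black|=4
Step 2: on WHITE (2,13): turn R to S, flip to black, move to (3,13). |black|=5
Step 3: on WHITE (3,13): turn R to W, flip to black, move to (3,12). |black|=6
Step 4: on WHITE (3,12): turn R to N, flip to black, move to (2,12). |black|=7
Step 5: on BLACK (2,12): turn L to W, flip to white, move to (2,11). |black|=6
Step 6: on WHITE (2,11): turn R to N, flip to black, move to (1,11). |black|=7
Step 7: on WHITE (1,11): turn R to E, flip to black, move to (1,12). |black|=8
Step 8: on WHITE (1,12): turn R to S, flip to black, move to (2,12). |black|=9
Step 9: on WHITE (2,12): turn R to W, flip to black, move to (2,11). |black|=10
Step 10: on BLACK (2,11): turn L to S, flip to white, move to (3,11). |black|=9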